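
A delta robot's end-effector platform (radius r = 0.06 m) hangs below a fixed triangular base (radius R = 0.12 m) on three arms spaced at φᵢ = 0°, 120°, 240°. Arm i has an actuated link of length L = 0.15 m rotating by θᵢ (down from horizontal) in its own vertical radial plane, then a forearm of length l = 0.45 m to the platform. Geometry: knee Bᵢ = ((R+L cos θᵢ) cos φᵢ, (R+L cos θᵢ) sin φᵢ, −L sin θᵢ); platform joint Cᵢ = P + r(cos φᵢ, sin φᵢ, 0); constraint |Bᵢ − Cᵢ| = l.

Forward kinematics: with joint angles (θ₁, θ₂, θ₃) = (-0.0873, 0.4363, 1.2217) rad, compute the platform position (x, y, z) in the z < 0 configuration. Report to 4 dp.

(0.1959, 0.1681, -0.4041)

arm 1 at φ=0.0°: (R−r)+L cos θ1 = 0.2094;  S1 = (0.2094, 0.0000, 0.0131)
S2 = (0.1959·cos120.0°, 0.1959·sin120.0°, -0.0634) = (-0.0980, 0.1697, -0.0634)
φ3=240.0°: virtual centre (-0.0557, -0.0964, -0.1410), radius l
subtract pairs → two planes through P
[-0.6148 0.3394 -0.1529]·P = -0.0016;  [-0.5302 -0.1928 -0.3081]·P = -0.0118
det = 0.2985;  x = 0.0144+-0.4491z,  y = 0.0214+-0.3629z
into |P−S₁|² = l²: 1.3334z² + 0.1335z + -0.1638 = 0;  Δ = 0.8917;  z = -0.4041 or 0.3041 → z<0 root = -0.4041
x = 0.1959, y = 0.1681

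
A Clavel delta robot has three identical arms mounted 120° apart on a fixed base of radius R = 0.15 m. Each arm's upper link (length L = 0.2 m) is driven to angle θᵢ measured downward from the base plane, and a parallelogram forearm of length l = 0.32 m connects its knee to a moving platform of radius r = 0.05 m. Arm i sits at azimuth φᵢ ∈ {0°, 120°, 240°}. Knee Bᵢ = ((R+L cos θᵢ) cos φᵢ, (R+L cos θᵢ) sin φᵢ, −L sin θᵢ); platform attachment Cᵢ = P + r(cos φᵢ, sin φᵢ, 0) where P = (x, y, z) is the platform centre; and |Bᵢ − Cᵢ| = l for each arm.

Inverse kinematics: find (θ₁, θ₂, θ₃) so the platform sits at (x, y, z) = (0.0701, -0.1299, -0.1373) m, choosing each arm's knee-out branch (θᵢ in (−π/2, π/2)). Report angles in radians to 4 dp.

θ₁ = -0.2621, θ₂ = 1.2218, θ₃ = -0.3488

φ1=0.0° → target in arm frame (0.0701, -0.1299)
  A=0.0299, B=-0.1373, C=(l²−L²−A²−y'²−z²)/(2L)=0.0645
  √(A²+B²)=0.1405;  θ1 = -1.3564+1.0943 ≈ -0.2621
arm 2 (φ=120.0°): x'=-0.1475, y'=0.0042
  A cos θ + B sin θ = C:  0.2475·cos θ + -0.1373·sin θ = -0.0444
  γ=atan2(-0.1373,0.2475)=-0.5064;  ψ=arccos(-0.1567)=1.7282;  θ2=γ+ψ≈1.2218
φ3=240.0° → target in arm frame (0.0774, 0.1257)
  A cos θ + B sin θ = C:  0.0226·cos θ + -0.1373·sin θ = 0.0681
  θ3 = atan2(B,A) + arccos(C/0.1391) = -0.3488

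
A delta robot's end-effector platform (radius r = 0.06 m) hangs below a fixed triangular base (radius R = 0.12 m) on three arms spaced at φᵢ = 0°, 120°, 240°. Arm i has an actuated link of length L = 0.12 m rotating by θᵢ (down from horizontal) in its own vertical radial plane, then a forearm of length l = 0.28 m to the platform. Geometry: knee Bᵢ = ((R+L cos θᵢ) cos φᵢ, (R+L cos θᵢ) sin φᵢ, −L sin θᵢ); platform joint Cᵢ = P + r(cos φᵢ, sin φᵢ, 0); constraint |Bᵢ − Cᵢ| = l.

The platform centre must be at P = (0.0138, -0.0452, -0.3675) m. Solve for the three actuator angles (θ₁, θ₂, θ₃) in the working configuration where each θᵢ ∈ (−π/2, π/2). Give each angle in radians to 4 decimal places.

rotate P by −φ1: (0.0138, -0.0452, -0.3675)
  A cos θ + B sin θ = C:  0.0462·cos θ + -0.3675·sin θ = -0.3135
  γ=atan2(-0.3675,0.0462)=-1.4457;  ψ=arccos(-0.8463)=2.5799;  θ1=γ+ψ≈1.1341
arm 2 (φ=120.0°): x'=-0.0460, y'=0.0106
  A cos θ + B sin θ = C:  0.1060·cos θ + -0.3675·sin θ = -0.3434
  γ=atan2(-0.3675,0.1060)=-1.2899;  ψ=arccos(-0.8978)=2.6855;  θ2=γ+ψ≈1.3956
rotate P by −φ3: (0.0322, 0.0346, -0.3675)
  A cos θ + B sin θ = C:  0.0278·cos θ + -0.3675·sin θ = -0.3043
  √(A²+B²)=0.3685;  θ3 = -1.4954+2.5420 ≈ 1.0465

θ₁ = 1.1341, θ₂ = 1.3956, θ₃ = 1.0465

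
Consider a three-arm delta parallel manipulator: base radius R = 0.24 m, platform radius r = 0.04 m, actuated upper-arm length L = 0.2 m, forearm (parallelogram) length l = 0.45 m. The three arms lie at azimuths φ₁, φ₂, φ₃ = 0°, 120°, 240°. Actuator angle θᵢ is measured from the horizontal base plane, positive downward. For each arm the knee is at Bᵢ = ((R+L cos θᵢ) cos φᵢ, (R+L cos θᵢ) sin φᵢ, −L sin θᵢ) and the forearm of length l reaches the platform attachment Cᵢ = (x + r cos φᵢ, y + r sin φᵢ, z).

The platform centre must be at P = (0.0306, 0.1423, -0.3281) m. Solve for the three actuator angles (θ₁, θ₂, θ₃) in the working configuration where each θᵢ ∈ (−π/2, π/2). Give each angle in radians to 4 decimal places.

arm 1 (φ=0.0°): x'=0.0306, y'=0.1423
  A=0.1694, B=-0.3281, C=(l²−L²−A²−y'²−z²)/(2L)=0.0148
  γ=atan2(-0.3281,0.1694)=-1.0942;  ψ=arccos(0.0400)=1.5308;  θ1=γ+ψ≈0.4366
rotate P by −φ2: (0.1079, -0.0977, -0.3281)
  A cos θ + B sin θ = C:  0.0921·cos θ + -0.3281·sin θ = 0.0921
  θ2 = atan2(B,A) + arccos(C/0.3408) = -0.0001
rotate P by −φ3: (-0.1385, -0.0446, -0.3281)
  A cos θ + B sin θ = C:  0.3385·cos θ + -0.3281·sin θ = -0.1544
  θ3 = atan2(B,A) + arccos(C/0.4714) = 1.1347

θ₁ = 0.4366, θ₂ = -0.0001, θ₃ = 1.1347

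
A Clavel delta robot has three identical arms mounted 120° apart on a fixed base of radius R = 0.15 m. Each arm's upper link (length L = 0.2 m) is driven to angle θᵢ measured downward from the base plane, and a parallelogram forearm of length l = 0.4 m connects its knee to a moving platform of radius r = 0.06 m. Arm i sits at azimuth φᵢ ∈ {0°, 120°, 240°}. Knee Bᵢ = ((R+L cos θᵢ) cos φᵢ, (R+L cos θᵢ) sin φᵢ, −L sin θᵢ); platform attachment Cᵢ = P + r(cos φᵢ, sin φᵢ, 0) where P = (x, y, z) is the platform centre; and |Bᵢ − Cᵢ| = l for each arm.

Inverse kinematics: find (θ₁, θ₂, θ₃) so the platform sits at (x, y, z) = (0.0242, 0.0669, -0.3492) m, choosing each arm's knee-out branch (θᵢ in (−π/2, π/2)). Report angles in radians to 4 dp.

θ₁ = 0.2619, θ₂ = 0.1745, θ₃ = 0.6111

arm 1 (φ=0.0°): x'=0.0242, y'=0.0669
  A cos θ + B sin θ = C:  0.0658·cos θ + -0.3492·sin θ = -0.0269
  γ=atan2(-0.3492,0.0658)=-1.3845;  ψ=arccos(-0.0756)=1.6465;  θ1=γ+ψ≈0.2619
rotate P by −φ2: (0.0458, -0.0544, -0.3492)
  A cos θ + B sin θ = C:  0.0442·cos θ + -0.3492·sin θ = -0.0171
  γ=atan2(-0.3492,0.0442)=-1.4450;  ψ=arccos(-0.0487)=1.6195;  θ2=γ+ψ≈0.1745
arm 3 (φ=240.0°): x'=-0.0700, y'=-0.0125
  A=0.1600, B=-0.3492, C=(l²−L²−A²−y'²−z²)/(2L)=-0.0693
  √(A²+B²)=0.3841;  θ3 = -1.1411+1.7521 ≈ 0.6111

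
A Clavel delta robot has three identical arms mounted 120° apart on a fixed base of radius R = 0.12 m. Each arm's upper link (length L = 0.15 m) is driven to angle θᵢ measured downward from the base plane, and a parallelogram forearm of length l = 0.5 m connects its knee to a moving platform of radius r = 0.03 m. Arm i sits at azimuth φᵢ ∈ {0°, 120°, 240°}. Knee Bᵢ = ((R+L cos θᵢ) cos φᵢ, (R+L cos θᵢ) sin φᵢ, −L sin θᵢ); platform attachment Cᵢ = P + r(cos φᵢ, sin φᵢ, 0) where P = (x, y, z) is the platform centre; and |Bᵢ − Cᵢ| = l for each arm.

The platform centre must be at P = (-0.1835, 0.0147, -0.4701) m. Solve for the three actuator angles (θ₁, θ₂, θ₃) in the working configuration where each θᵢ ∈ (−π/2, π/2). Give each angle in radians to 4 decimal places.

φ1=0.0° → target in arm frame (-0.1835, 0.0147)
  A cos θ + B sin θ = C:  0.2735·cos θ + -0.4701·sin θ = -0.2284
  √(A²+B²)=0.5439;  θ1 = -1.0439+2.0041 ≈ 0.9603
arm 2 (φ=120.0°): x'=0.1045, y'=0.1516
  A cos θ + B sin θ = C:  -0.0145·cos θ + -0.4701·sin θ = -0.0556
  θ2 = atan2(B,A) + arccos(C/0.4703) = 0.0877
arm 3 (φ=240.0°): x'=0.0790, y'=-0.1663
  e−x'=0.0110;  (l²−L²−(e−x')²−y'²−z²)/2L = -0.0709
  γ=atan2(-0.4701,0.0110)=-1.5474;  ψ=arccos(-0.1507)=1.7221;  θ3=γ+ψ≈0.1746

θ₁ = 0.9603, θ₂ = 0.0877, θ₃ = 0.1746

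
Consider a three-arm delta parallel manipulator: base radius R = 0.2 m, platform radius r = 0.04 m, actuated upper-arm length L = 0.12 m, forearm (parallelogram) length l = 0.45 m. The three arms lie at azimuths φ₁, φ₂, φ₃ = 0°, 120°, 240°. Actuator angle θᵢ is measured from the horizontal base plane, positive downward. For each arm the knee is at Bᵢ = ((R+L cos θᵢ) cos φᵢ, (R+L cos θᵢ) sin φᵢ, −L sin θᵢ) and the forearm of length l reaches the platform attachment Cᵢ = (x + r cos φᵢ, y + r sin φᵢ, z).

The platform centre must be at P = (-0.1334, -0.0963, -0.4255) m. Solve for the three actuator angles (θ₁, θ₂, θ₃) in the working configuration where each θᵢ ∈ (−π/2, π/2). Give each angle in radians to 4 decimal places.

θ₁ = 1.3959, θ₂ = 0.8726, θ₃ = -0.0003

rotate P by −φ1: (-0.1334, -0.0963, -0.4255)
  A cos θ + B sin θ = C:  0.2934·cos θ + -0.4255·sin θ = -0.3679
  √(A²+B²)=0.5168;  θ1 = -0.9671+2.3630 ≈ 1.3959
rotate P by −φ2: (-0.0167, 0.1637, -0.4255)
  A cos θ + B sin θ = C:  0.1767·cos θ + -0.4255·sin θ = -0.2123
  γ=atan2(-0.4255,0.1767)=-1.1772;  ψ=arccos(-0.4609)=2.0498;  θ2=γ+ψ≈0.8726
φ3=240.0° → target in arm frame (0.1501, -0.0674)
  A=0.0099, B=-0.4255, C=(l²−L²−A²−y'²−z²)/(2L)=0.0100
  √(A²+B²)=0.4256;  θ3 = -1.5475+1.5472 ≈ -0.0003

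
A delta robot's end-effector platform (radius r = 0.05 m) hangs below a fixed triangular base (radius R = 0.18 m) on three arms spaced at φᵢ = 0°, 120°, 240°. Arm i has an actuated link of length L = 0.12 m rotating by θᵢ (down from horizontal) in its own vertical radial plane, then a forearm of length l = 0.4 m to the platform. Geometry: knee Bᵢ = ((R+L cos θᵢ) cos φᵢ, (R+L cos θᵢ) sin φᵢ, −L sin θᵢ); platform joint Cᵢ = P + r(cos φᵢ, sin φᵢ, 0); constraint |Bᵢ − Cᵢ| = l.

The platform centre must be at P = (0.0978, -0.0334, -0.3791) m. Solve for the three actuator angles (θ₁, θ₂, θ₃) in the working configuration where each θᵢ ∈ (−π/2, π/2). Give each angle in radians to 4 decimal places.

θ₁ = 0.0877, θ₂ = 0.9600, θ₃ = 0.6979

φ1=0.0° → target in arm frame (0.0978, -0.0334)
  e−x'=0.0322;  (l²−L²−(e−x')²−y'²−z²)/2L = -0.0011
  √(A²+B²)=0.3805;  θ1 = -1.4861+1.5737 ≈ 0.0877
rotate P by −φ2: (-0.0778, -0.0680, -0.3791)
  A=0.2078, B=-0.3791, C=(l²−L²−A²−y'²−z²)/(2L)=-0.1914
  θ2 = atan2(B,A) + arccos(C/0.4323) = 0.9600
rotate P by −φ3: (-0.0200, 0.1014, -0.3791)
  A cos θ + B sin θ = C:  0.1500·cos θ + -0.3791·sin θ = -0.1287
  √(A²+B²)=0.4077;  θ3 = -1.1941+1.8920 ≈ 0.6979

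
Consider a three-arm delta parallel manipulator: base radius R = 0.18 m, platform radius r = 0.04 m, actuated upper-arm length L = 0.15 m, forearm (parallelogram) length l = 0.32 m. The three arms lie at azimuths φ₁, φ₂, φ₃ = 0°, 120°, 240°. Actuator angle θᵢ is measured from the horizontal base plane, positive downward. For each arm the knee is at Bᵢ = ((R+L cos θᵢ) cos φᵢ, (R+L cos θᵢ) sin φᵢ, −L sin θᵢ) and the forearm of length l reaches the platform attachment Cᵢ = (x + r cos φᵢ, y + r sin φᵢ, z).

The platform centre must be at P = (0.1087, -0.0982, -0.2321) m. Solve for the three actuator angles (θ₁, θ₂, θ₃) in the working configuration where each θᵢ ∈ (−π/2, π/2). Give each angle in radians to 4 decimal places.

arm 1 (φ=0.0°): x'=0.1087, y'=-0.0982
  A cos θ + B sin θ = C:  0.0313·cos θ + -0.2321·sin θ = 0.0514
  γ=atan2(-0.2321,0.0313)=-1.4367;  ψ=arccos(0.2193)=1.3497;  θ1=γ+ψ≈-0.0870
arm 2 (φ=120.0°): x'=-0.1394, y'=-0.0450
  e−x'=0.2794;  (l²−L²−(e−x')²−y'²−z²)/2L = -0.1802
  θ2 = atan2(B,A) + arccos(C/0.3632) = 1.3967
arm 3 (φ=240.0°): x'=0.0307, y'=0.1432
  e−x'=0.1093;  (l²−L²−(e−x')²−y'²−z²)/2L = -0.0215
  γ=atan2(-0.2321,0.1093)=-1.1307;  ψ=arccos(-0.0836)=1.6545;  θ3=γ+ψ≈0.5238

θ₁ = -0.0870, θ₂ = 1.3967, θ₃ = 0.5238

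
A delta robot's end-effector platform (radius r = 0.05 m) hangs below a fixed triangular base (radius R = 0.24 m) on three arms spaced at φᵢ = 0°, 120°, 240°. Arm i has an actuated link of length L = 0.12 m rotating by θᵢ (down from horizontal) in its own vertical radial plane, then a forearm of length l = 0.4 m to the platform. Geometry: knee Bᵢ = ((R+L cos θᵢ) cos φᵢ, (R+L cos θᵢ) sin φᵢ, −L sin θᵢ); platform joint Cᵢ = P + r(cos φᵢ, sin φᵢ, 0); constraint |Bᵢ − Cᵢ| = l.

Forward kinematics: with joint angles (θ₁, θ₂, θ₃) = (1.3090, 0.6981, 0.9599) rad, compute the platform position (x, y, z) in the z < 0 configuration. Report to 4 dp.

(-0.0574, 0.0261, -0.4019)

φ1=0.0°: virtual centre (0.2211, 0.0000, -0.1159), radius l
φ2=120.0°: virtual centre (-0.1410, 0.2442, -0.0771), radius l
S3 = (0.2588·cos240.0°, 0.2588·sin240.0°, -0.0983) = (-0.1294, -0.2242, -0.0983)
subtract pairs → two planes through P
[-0.7240 0.4883 0.0776]·P = 0.0231;  [-0.7009 -0.4483 0.0352]·P = 0.0144
det = 0.6669;  x = -0.0261+0.0779z,  y = 0.0087+-0.0433z
sphere 1 gives Az²+Bz+C=0 with A=1.0079, B=0.1925, C=-0.0854;  B²−4AC=0.3815;  roots -0.4019, 0.2109;  negative root z = -0.4019
x = -0.0574, y = 0.0261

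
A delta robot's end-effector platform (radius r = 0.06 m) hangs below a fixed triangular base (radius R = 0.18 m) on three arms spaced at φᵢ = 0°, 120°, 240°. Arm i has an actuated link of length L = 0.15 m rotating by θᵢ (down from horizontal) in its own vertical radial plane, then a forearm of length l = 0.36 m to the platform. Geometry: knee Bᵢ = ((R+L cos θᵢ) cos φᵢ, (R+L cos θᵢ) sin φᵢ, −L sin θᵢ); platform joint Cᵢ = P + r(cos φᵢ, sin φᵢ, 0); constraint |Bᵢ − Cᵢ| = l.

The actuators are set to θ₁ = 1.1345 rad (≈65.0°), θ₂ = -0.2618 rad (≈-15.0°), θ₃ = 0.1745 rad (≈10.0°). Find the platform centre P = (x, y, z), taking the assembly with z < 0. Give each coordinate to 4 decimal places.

φ1=0.0°: virtual centre (0.1834, 0.0000, -0.1359), radius l
O2 = (0.2649·cos120.0°, 0.2649·sin120.0°, 0.0388) = (-0.1324, 0.2294, 0.0388)
φ3=240.0°: virtual centre (-0.1339, -0.2319, -0.0260), radius l
subtract pairs → two planes through P
[-0.6317 0.4588 0.3495]·P = 0.0196;  [-0.6345 -0.4637 0.2198]·P = 0.0202
Cramer: x(z) = -0.0314+0.4502z;  y(z) = -0.0006-0.1420z
quadratic in z: (1.2229)z²+(0.0786)z+(-0.0650)=0, √Δ=0.5692 → z ∈ {-0.2649, 0.2006}; z = -0.2649 (taking z<0)
x = -0.1507, y = 0.0370

(-0.1507, 0.0370, -0.2649)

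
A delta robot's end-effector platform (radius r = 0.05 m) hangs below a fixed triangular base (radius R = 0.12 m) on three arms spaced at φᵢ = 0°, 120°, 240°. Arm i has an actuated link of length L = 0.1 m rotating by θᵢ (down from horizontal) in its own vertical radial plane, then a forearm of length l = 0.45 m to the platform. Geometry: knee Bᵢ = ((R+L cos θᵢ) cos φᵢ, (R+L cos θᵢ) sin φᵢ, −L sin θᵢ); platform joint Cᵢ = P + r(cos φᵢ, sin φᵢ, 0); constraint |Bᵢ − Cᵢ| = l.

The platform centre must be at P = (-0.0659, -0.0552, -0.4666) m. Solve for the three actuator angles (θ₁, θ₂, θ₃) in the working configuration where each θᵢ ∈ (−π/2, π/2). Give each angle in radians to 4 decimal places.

rotate P by −φ1: (-0.0659, -0.0552, -0.4666)
  A cos θ + B sin θ = C:  0.1359·cos θ + -0.4666·sin θ = -0.2337
  θ1 = atan2(B,A) + arccos(C/0.4860) = 0.7850
φ2=120.0° → target in arm frame (-0.0149, 0.0847)
  A cos θ + B sin θ = C:  0.0849·cos θ + -0.4666·sin θ = -0.1979
  √(A²+B²)=0.4743;  θ2 = -1.3909+2.0013 ≈ 0.6104
φ3=240.0° → target in arm frame (0.0808, -0.0295)
  A=-0.0108, B=-0.4666, C=(l²−L²−A²−y'²−z²)/(2L)=-0.1310
  γ=atan2(-0.4666,-0.0108)=-1.5938;  ψ=arccos(-0.2807)=1.8553;  θ3=γ+ψ≈0.2615

θ₁ = 0.7850, θ₂ = 0.6104, θ₃ = 0.2615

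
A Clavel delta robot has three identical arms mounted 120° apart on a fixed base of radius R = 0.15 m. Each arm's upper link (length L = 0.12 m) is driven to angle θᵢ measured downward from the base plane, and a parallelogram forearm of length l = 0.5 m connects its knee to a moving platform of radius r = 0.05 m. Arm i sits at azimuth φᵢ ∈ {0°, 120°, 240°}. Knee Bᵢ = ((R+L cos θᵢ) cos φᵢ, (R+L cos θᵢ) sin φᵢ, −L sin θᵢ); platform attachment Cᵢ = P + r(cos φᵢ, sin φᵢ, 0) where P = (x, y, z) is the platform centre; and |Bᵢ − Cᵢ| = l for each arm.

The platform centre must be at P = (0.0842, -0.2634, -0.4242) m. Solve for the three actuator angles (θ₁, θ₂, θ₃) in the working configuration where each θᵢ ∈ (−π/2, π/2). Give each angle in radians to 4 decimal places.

arm 1 (φ=0.0°): x'=0.0842, y'=-0.2634
  e−x'=0.0158;  (l²−L²−(e−x')²−y'²−z²)/2L = -0.0582
  γ=atan2(-0.4242,0.0158)=-1.5336;  ψ=arccos(-0.1372)=1.7084;  θ1=γ+ψ≈0.1748
arm 2 (φ=120.0°): x'=-0.2702, y'=0.0588
  A cos θ + B sin θ = C:  0.3702·cos θ + -0.4242·sin θ = -0.3536
  γ=atan2(-0.4242,0.3702)=-0.8533;  ψ=arccos(-0.6280)=2.2498;  θ2=γ+ψ≈1.3965
arm 3 (φ=240.0°): x'=0.1860, y'=0.2046
  A=-0.0860, B=-0.4242, C=(l²−L²−A²−y'²−z²)/(2L)=0.0266
  γ=atan2(-0.4242,-0.0860)=-1.7708;  ψ=arccos(0.0615)=1.5093;  θ3=γ+ψ≈-0.2616

θ₁ = 0.1748, θ₂ = 1.3965, θ₃ = -0.2616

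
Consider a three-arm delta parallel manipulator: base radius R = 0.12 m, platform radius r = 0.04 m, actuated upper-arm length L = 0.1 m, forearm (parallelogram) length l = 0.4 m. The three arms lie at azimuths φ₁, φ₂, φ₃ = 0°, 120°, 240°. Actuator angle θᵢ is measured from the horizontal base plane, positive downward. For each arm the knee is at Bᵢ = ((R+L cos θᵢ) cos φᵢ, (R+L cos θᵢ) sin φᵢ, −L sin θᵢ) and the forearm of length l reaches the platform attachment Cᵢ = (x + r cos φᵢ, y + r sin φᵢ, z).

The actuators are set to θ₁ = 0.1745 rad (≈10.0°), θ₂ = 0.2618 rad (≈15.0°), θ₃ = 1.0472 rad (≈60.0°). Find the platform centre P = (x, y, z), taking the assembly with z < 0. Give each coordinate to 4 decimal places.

(0.0757, 0.1094, -0.3881)

S1 = (0.1785·cos0.0°, 0.1785·sin0.0°, -0.0174) = (0.1785, 0.0000, -0.0174)
arm 2 at φ=120.0°: e+L cos θ2 = 0.1766;  S2 = (-0.0883, 0.1529, -0.0259)
S3 = (0.1300·cos240.0°, 0.1300·sin240.0°, -0.0866) = (-0.0650, -0.1126, -0.0866)
eliminate P² terms by subtracting sphere 1 from 2 and 3
linear system: -0.5336x+0.3059y = -0.0003−-0.0170z; -0.4870x+-0.2252y = -0.0078−-0.1385z
Cramer: x(z) = 0.0091-0.1717z;  y(z) = 0.0148-0.2438z
quadratic in z: (1.0889)z²+(0.0857)z+(-0.1308)=0, √Δ=0.7596 → z ∈ {-0.3881, 0.3095}; z = -0.3881 (taking z<0)
x = 0.0757, y = 0.1094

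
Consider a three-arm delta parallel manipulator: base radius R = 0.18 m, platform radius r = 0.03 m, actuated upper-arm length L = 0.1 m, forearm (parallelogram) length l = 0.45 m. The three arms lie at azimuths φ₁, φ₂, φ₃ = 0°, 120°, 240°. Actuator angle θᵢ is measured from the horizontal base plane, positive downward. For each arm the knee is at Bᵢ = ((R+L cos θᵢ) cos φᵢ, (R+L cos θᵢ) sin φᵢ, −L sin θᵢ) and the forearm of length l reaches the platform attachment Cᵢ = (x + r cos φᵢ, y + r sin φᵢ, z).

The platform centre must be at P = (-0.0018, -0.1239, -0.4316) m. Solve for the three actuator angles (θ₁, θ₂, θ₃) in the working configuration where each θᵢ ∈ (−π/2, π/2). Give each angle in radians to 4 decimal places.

arm 1 (φ=0.0°): x'=-0.0018, y'=-0.1239
  e−x'=0.1518;  (l²−L²−(e−x')²−y'²−z²)/2L = -0.1609
  θ1 = atan2(B,A) + arccos(C/0.4575) = 0.6975
φ2=120.0° → target in arm frame (-0.1064, 0.0635)
  e−x'=0.2564;  (l²−L²−(e−x')²−y'²−z²)/2L = -0.3178
  γ=atan2(-0.4316,0.2564)=-1.0347;  ψ=arccos(-0.6330)=2.2562;  θ2=γ+ψ≈1.2214
φ3=240.0° → target in arm frame (0.1082, 0.0604)
  A cos θ + B sin θ = C:  0.0418·cos θ + -0.4316·sin θ = 0.0041
  θ3 = atan2(B,A) + arccos(C/0.4336) = 0.0870

θ₁ = 0.6975, θ₂ = 1.2214, θ₃ = 0.0870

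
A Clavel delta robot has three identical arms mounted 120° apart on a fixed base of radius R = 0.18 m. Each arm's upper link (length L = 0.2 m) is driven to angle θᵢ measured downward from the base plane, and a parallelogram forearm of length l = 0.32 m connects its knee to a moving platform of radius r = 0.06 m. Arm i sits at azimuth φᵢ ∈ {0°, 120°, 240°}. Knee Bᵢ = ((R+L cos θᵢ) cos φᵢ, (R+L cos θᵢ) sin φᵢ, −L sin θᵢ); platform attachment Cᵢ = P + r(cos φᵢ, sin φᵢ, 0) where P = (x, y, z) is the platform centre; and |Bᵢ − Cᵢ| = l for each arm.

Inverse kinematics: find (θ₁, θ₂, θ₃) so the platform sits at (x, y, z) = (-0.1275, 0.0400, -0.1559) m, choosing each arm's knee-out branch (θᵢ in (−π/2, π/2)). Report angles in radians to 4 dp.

φ1=0.0° → target in arm frame (-0.1275, 0.0400)
  A=0.2475, B=-0.1559, C=(l²−L²−A²−y'²−z²)/(2L)=-0.0619
  √(A²+B²)=0.2925;  θ1 = -0.5621+1.7840 ≈ 1.2219
arm 2 (φ=120.0°): x'=0.0984, y'=0.0904
  A=0.0216, B=-0.1559, C=(l²−L²−A²−y'²−z²)/(2L)=0.0736
  √(A²+B²)=0.1574;  θ2 = -1.4331+1.0840 ≈ -0.3491
φ3=240.0° → target in arm frame (0.0291, -0.1304)
  A=0.0909, B=-0.1559, C=(l²−L²−A²−y'²−z²)/(2L)=0.0321
  θ3 = atan2(B,A) + arccos(C/0.1805) = 0.3492

θ₁ = 1.2219, θ₂ = -0.3491, θ₃ = 0.3492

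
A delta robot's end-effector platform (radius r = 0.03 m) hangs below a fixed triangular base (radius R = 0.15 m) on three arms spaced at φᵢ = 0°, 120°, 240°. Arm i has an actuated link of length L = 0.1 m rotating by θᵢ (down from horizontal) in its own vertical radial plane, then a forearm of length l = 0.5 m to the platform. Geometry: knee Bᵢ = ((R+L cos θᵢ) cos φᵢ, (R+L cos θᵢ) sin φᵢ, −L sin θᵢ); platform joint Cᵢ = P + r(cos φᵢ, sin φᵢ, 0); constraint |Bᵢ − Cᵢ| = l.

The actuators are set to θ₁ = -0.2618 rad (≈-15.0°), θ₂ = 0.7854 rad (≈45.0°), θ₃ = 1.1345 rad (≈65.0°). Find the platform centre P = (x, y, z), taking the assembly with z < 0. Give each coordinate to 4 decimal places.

(0.1822, 0.0503, -0.4704)

S1 = (0.2166·cos0.0°, 0.2166·sin0.0°, 0.0259) = (0.2166, 0.0000, 0.0259)
arm 2 at φ=120.0°: (R−r)+L cos θ2 = 0.1907;  S2 = (-0.0954, 0.1652, -0.0707)
S3 = (0.1623·cos240.0°, 0.1623·sin240.0°, -0.0906) = (-0.0811, -0.1405, -0.0906)
|S₂|²−|S₁|² = -0.0062;  |S₃|²−|S₁|² = -0.0130
linear system: -0.6239x+0.3303y = -0.0062−-0.1932z; -0.5954x+-0.2810y = -0.0130−-0.2330z
Cramer: x(z) = 0.0163-0.3528z;  y(z) = 0.0119-0.0816z
sphere 1 gives Az²+Bz+C=0 with A=1.1312, B=0.0877, C=-0.2091;  B²−4AC=0.9536;  roots -0.4704, 0.3929;  negative root z = -0.4704
x = 0.1822, y = 0.0503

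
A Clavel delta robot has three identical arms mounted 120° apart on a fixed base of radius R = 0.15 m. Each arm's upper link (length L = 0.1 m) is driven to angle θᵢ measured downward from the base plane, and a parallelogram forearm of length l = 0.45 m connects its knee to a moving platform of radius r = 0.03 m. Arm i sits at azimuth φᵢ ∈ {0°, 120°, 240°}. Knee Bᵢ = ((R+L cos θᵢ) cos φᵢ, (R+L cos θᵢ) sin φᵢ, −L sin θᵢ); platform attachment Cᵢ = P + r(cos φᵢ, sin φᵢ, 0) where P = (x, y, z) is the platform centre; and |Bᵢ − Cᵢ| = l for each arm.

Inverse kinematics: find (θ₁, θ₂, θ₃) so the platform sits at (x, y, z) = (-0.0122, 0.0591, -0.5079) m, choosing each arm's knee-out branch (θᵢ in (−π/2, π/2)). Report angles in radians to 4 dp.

φ1=0.0° → target in arm frame (-0.0122, 0.0591)
  e−x'=0.1322;  (l²−L²−(e−x')²−y'²−z²)/2L = -0.4322
  θ1 = atan2(B,A) + arccos(C/0.5248) = 1.2221
φ2=120.0° → target in arm frame (0.0573, -0.0190)
  e−x'=0.0627;  (l²−L²−(e−x')²−y'²−z²)/2L = -0.3488
  √(A²+B²)=0.5118;  θ2 = -1.4479+2.3207 ≈ 0.8727
rotate P by −φ3: (-0.0451, -0.0401, -0.5079)
  e−x'=0.1651;  (l²−L²−(e−x')²−y'²−z²)/2L = -0.4716
  γ=atan2(-0.5079,0.1651)=-1.2565;  ψ=arccos(-0.8831)=2.6532;  θ3=γ+ψ≈1.3967

θ₁ = 1.2221, θ₂ = 0.8727, θ₃ = 1.3967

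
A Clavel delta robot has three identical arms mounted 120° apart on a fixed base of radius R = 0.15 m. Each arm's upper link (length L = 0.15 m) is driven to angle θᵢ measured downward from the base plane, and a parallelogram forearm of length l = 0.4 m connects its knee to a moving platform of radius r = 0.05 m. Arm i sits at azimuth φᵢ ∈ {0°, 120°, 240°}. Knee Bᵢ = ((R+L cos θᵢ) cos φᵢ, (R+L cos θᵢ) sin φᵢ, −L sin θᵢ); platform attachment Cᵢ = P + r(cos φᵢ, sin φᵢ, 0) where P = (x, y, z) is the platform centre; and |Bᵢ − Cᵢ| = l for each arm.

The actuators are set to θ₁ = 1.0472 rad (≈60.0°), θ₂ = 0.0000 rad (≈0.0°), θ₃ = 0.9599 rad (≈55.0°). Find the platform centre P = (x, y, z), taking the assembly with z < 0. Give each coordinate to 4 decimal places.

(-0.0961, 0.1359, -0.3907)

centre 1 = (0.1750·cos0.0°, 0.1750·sin0.0°, -0.1299) = (0.1750, 0.0000, -0.1299)
arm 2 at φ=120.0°: (R−r)+L cos θ2 = 0.2500;  centre 2 = (-0.1250, 0.2165, 0.0000)
arm 3 at φ=240.0°: (R−r)+L cos θ3 = 0.1860;  centre 3 = (-0.0930, -0.1611, -0.1229)
subtract pairs → two planes through P
[-0.6000 0.4330 0.2598]·P = 0.0150;  [-0.5360 -0.3222 0.0141]·P = 0.0022
Cramer: x(z) = -0.0136+0.2111z;  y(z) = 0.0158-0.3075z
into |P−centre ₁|² = l²: 1.1391z² + 0.1705z + -0.1073 = 0;  Δ = 0.5180;  z = -0.3907 or 0.2411 → z<0 root = -0.3907
x = -0.0961, y = 0.1359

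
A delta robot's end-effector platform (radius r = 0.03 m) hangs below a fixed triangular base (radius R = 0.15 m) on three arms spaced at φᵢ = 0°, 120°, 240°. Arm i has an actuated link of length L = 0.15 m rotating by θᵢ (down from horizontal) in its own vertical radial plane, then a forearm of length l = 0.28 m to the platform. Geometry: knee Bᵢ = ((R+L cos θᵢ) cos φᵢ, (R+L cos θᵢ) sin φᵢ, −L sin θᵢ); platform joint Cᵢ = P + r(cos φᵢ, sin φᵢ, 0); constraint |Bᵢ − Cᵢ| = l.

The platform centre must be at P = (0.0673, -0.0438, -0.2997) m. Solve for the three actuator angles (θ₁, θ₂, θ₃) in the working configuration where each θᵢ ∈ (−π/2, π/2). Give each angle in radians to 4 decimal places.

θ₁ = 0.6108, θ₂ = 1.3087, θ₃ = 0.9600

arm 1 (φ=0.0°): x'=0.0673, y'=-0.0438
  A cos θ + B sin θ = C:  0.0527·cos θ + -0.2997·sin θ = -0.1287
  γ=atan2(-0.2997,0.0527)=-1.3967;  ψ=arccos(-0.4230)=2.0076;  θ1=γ+ψ≈0.6108
φ2=120.0° → target in arm frame (-0.0716, -0.0364)
  A cos θ + B sin θ = C:  0.1916·cos θ + -0.2997·sin θ = -0.2398
  θ2 = atan2(B,A) + arccos(C/0.3557) = 1.3087
φ3=240.0° → target in arm frame (0.0043, 0.0802)
  e−x'=0.1157;  (l²−L²−(e−x')²−y'²−z²)/2L = -0.1791
  √(A²+B²)=0.3213;  θ3 = -1.2023+2.1623 ≈ 0.9600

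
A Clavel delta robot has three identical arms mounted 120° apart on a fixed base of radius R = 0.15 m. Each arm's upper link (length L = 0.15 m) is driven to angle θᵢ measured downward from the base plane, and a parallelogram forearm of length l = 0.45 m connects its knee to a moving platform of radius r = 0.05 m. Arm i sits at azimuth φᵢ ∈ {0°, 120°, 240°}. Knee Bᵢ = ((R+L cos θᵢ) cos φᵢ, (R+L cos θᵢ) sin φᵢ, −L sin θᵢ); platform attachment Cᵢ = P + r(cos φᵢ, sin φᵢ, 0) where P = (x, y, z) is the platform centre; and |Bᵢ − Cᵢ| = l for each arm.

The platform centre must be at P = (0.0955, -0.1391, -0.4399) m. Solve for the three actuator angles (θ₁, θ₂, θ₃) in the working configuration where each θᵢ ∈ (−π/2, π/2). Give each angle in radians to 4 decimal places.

θ₁ = 0.2620, θ₂ = 1.1347, θ₃ = 0.3490

arm 1 (φ=0.0°): x'=0.0955, y'=-0.1391
  A=0.0045, B=-0.4399, C=(l²−L²−A²−y'²−z²)/(2L)=-0.1096
  γ=atan2(-0.4399,0.0045)=-1.5606;  ψ=arccos(-0.2491)=1.8226;  θ1=γ+ψ≈0.2620
arm 2 (φ=120.0°): x'=-0.1682, y'=-0.0132
  A=0.2682, B=-0.4399, C=(l²−L²−A²−y'²−z²)/(2L)=-0.2854
  θ2 = atan2(B,A) + arccos(C/0.5152) = 1.1347
φ3=240.0° → target in arm frame (0.0727, 0.1523)
  e−x'=0.0273;  (l²−L²−(e−x')²−y'²−z²)/2L = -0.1248
  γ=atan2(-0.4399,0.0273)=-1.5088;  ψ=arccos(-0.2831)=1.8579;  θ3=γ+ψ≈0.3490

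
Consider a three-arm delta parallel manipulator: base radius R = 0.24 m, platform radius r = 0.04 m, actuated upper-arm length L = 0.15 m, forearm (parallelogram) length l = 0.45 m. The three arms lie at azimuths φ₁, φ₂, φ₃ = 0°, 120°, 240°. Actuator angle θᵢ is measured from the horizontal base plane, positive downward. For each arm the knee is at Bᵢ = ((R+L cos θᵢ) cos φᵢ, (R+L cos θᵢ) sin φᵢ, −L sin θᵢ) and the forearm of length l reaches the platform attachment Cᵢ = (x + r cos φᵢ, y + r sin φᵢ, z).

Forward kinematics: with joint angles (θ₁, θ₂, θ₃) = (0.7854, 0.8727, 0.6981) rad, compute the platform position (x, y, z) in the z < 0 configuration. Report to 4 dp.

(0.0002, -0.0222, -0.4354)

S1 = (0.3061·cos0.0°, 0.3061·sin0.0°, -0.1061) = (0.3061, 0.0000, -0.1061)
S2 = (0.2964·cos120.0°, 0.2964·sin120.0°, -0.1149) = (-0.1482, 0.2567, -0.1149)
φ3=240.0°: virtual centre (-0.1575, -0.2727, -0.0964), radius l
eliminate P² terms by subtracting sphere 1 from 2 and 3
linear system: -0.9085x+0.5134y = -0.0039−-0.0177z; -0.9270x+-0.5454y = 0.0035−0.0193z
Cramer: x(z) = 0.0003+0.0003z;  y(z) = -0.0070+0.0349z
sphere 1 gives Az²+Bz+C=0 with A=1.0012, B=0.2115, C=-0.0977;  B²−4AC=0.4360;  roots -0.4354, 0.2241;  negative root z = -0.4354
x = 0.0002, y = -0.0222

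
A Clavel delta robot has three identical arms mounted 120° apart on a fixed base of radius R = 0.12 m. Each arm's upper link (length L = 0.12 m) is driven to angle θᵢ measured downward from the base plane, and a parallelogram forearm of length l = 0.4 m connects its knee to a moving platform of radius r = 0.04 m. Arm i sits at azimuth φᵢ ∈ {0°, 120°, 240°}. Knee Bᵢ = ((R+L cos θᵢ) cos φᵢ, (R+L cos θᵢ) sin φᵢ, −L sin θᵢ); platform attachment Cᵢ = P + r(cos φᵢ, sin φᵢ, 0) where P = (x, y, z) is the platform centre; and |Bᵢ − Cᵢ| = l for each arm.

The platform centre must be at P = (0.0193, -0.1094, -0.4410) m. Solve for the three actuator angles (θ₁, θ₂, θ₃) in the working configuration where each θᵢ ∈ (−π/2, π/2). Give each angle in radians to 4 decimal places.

θ₁ = 0.7853, θ₂ = 1.2218, θ₃ = 0.5239

arm 1 (φ=0.0°): x'=0.0193, y'=-0.1094
  A cos θ + B sin θ = C:  0.0607·cos θ + -0.4410·sin θ = -0.2689
  γ=atan2(-0.4410,0.0607)=-1.4340;  ψ=arccos(-0.6040)=2.2194;  θ1=γ+ψ≈0.7853
φ2=120.0° → target in arm frame (-0.1044, 0.0380)
  e−x'=0.1844;  (l²−L²−(e−x')²−y'²−z²)/2L = -0.3514
  θ2 = atan2(B,A) + arccos(C/0.4780) = 1.2218
φ3=240.0° → target in arm frame (0.0851, 0.0714)
  e−x'=-0.0051;  (l²−L²−(e−x')²−y'²−z²)/2L = -0.2250
  √(A²+B²)=0.4410;  θ3 = -1.5823+2.1063 ≈ 0.5239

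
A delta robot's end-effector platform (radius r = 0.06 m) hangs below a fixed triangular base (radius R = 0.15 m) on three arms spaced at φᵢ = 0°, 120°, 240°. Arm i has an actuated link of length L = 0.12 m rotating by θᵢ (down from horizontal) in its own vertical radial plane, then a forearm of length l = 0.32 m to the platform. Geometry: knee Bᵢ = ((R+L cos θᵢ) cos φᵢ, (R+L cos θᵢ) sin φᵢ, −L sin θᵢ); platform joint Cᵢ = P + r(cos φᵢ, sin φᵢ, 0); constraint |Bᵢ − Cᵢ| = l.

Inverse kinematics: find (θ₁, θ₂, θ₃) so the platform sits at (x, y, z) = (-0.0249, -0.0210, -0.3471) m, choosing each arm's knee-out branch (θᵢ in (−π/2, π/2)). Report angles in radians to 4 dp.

rotate P by −φ1: (-0.0249, -0.0210, -0.3471)
  e−x'=0.1149;  (l²−L²−(e−x')²−y'²−z²)/2L = -0.1922
  γ=atan2(-0.3471,0.1149)=-1.2511;  ψ=arccos(-0.5256)=2.1242;  θ1=γ+ψ≈0.8731
φ2=120.0° → target in arm frame (-0.0057, 0.0321)
  A cos θ + B sin θ = C:  0.0957·cos θ + -0.3471·sin θ = -0.1778
  θ2 = atan2(B,A) + arccos(C/0.3601) = 0.7856
φ3=240.0° → target in arm frame (0.0306, -0.0111)
  A=0.0594, B=-0.3471, C=(l²−L²−A²−y'²−z²)/(2L)=-0.1505
  γ=atan2(-0.3471,0.0594)=-1.4014;  ψ=arccos(-0.4274)=2.0125;  θ3=γ+ψ≈0.6111

θ₁ = 0.8731, θ₂ = 0.7856, θ₃ = 0.6111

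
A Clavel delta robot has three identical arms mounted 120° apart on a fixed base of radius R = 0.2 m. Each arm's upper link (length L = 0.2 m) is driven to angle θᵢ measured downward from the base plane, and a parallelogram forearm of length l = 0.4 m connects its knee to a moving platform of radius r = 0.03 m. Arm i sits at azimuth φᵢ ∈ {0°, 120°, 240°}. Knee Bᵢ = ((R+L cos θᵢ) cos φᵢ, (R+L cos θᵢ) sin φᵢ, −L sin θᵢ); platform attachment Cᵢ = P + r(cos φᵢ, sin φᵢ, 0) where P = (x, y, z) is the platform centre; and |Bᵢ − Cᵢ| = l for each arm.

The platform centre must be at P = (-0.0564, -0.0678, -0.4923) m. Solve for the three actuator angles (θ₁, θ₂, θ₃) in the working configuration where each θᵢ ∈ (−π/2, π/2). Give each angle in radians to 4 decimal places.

θ₁ = 1.3963, θ₂ = 1.3087, θ₃ = 0.8727

arm 1 (φ=0.0°): x'=-0.0564, y'=-0.0678
  A cos θ + B sin θ = C:  0.2264·cos θ + -0.4923·sin θ = -0.4455
  γ=atan2(-0.4923,0.2264)=-1.1398;  ψ=arccos(-0.8222)=2.5361;  θ1=γ+ψ≈1.3963
φ2=120.0° → target in arm frame (-0.0305, 0.0827)
  A cos θ + B sin θ = C:  0.2005·cos θ + -0.4923·sin θ = -0.4235
  θ2 = atan2(B,A) + arccos(C/0.5316) = 1.3087
arm 3 (φ=240.0°): x'=0.0869, y'=-0.0149
  e−x'=0.0831;  (l²−L²−(e−x')²−y'²−z²)/2L = -0.3237
  γ=atan2(-0.4923,0.0831)=-1.4036;  ψ=arccos(-0.6484)=2.2763;  θ3=γ+ψ≈0.8727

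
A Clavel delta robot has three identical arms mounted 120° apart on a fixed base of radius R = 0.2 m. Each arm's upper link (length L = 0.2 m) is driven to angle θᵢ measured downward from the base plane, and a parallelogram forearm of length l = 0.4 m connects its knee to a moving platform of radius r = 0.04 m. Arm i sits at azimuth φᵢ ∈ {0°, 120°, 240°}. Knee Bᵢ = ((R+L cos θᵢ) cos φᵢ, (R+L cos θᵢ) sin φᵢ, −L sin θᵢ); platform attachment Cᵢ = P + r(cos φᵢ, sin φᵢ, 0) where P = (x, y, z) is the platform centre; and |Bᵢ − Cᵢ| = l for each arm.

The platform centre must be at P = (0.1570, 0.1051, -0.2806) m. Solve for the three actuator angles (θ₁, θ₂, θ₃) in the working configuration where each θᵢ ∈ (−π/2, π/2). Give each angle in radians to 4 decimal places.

θ₁ = -0.2618, θ₂ = 0.6106, θ₃ = 1.3088

φ1=0.0° → target in arm frame (0.1570, 0.1051)
  A cos θ + B sin θ = C:  0.0030·cos θ + -0.2806·sin θ = 0.0755
  √(A²+B²)=0.2806;  θ1 = -1.5601+1.2983 ≈ -0.2618
arm 2 (φ=120.0°): x'=0.0125, y'=-0.1885
  A cos θ + B sin θ = C:  0.1475·cos θ + -0.2806·sin θ = -0.0401
  θ2 = atan2(B,A) + arccos(C/0.3170) = 0.6106
φ3=240.0° → target in arm frame (-0.1695, 0.0834)
  A=0.3295, B=-0.2806, C=(l²−L²−A²−y'²−z²)/(2L)=-0.1857
  √(A²+B²)=0.4328;  θ3 = -0.7054+2.0142 ≈ 1.3088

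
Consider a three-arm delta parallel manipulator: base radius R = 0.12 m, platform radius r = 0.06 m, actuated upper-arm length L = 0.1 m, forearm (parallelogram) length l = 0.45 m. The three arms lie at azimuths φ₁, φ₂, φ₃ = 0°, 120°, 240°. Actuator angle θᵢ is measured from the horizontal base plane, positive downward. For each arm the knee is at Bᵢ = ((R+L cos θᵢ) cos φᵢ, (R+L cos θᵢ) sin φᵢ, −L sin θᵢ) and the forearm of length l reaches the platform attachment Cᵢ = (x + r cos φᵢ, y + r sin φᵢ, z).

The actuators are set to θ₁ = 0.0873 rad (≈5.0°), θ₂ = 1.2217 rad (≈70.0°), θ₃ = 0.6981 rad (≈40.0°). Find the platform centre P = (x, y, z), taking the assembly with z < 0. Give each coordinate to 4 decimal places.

arm 1 at φ=0.0°: e+L cos θ1 = 0.1596;  O1 = (0.1596, 0.0000, -0.0087)
O2 = (0.0942·cos120.0°, 0.0942·sin120.0°, -0.0940) = (-0.0471, 0.0816, -0.0940)
arm 3 at φ=240.0°: e+L cos θ3 = 0.1366;  O3 = (-0.0683, -0.1183, -0.0643)
eliminate P² terms by subtracting sphere 1 from 2 and 3
[-0.4134 0.1632 -0.1705]·P = -0.0078;  [-0.4558 -0.2366 -0.1111]·P = -0.0028
Cramer: x(z) = 0.0134-0.3396z;  y(z) = -0.0141+0.1846z
quadratic in z: (1.1494)z²+(0.1115)z+(-0.1808)=0, √Δ=0.9186 → z ∈ {-0.4481, 0.3511}; z = -0.4481 (taking z<0)
x = 0.1656, y = -0.0969

(0.1656, -0.0969, -0.4481)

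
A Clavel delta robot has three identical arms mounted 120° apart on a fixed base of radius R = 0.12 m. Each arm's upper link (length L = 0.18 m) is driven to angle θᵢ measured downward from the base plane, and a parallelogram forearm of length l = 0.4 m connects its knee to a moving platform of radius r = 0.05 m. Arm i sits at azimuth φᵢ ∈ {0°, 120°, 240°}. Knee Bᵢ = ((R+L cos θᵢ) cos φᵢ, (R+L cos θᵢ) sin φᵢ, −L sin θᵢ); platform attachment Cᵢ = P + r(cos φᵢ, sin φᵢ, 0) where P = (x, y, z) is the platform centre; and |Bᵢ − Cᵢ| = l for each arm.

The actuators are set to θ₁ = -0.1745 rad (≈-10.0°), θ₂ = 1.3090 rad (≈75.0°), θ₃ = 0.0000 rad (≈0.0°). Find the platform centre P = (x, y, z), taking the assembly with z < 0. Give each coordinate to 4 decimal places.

(0.1514, -0.2196, -0.2891)

S1 = (0.2473·cos0.0°, 0.2473·sin0.0°, 0.0313) = (0.2473, 0.0000, 0.0313)
φ2=120.0°: virtual centre (-0.0583, 0.1010, -0.1739), radius l
arm 3 at φ=240.0°: (R−r)+L cos θ3 = 0.2500;  S3 = (-0.1250, -0.2165, 0.0000)
eliminate P² terms by subtracting sphere 1 from 2 and 3
plane₁₂: -0.6111x+0.2019y+-0.4102z = -0.0183
det = 0.4150;  x = 0.0189+-0.4585z,  y = -0.0334+0.6440z
sphere 1 gives Az²+Bz+C=0 with A=1.6249, B=0.1039, C=-0.1058;  B²−4AC=0.6982;  roots -0.2891, 0.2251;  negative root z = -0.2891
x = 0.1514, y = -0.2196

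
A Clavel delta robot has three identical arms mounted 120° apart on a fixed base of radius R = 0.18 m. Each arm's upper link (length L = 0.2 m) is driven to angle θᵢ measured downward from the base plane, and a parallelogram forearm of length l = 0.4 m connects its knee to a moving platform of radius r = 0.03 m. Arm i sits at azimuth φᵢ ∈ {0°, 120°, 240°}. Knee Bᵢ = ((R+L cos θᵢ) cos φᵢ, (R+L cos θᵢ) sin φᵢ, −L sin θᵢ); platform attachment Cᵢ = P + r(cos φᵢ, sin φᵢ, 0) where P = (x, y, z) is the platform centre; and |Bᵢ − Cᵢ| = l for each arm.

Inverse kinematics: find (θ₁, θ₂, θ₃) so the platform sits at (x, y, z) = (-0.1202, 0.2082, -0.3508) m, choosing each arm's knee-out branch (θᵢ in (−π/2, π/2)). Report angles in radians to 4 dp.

θ₁ = 1.3962, θ₂ = -0.1746, θ₃ = 1.3962

φ1=0.0° → target in arm frame (-0.1202, 0.2082)
  A=0.2702, B=-0.3508, C=(l²−L²−A²−y'²−z²)/(2L)=-0.2985
  θ1 = atan2(B,A) + arccos(C/0.4428) = 1.3962
φ2=120.0° → target in arm frame (0.2404, 0.0000)
  A cos θ + B sin θ = C:  -0.0904·cos θ + -0.3508·sin θ = -0.0281
  √(A²+B²)=0.3623;  θ2 = -1.8230+1.6484 ≈ -0.1746
arm 3 (φ=240.0°): x'=-0.1202, y'=-0.2082
  A cos θ + B sin θ = C:  0.2702·cos θ + -0.3508·sin θ = -0.2985
  γ=atan2(-0.3508,0.2702)=-0.9145;  ψ=arccos(-0.6742)=2.3107;  θ3=γ+ψ≈1.3962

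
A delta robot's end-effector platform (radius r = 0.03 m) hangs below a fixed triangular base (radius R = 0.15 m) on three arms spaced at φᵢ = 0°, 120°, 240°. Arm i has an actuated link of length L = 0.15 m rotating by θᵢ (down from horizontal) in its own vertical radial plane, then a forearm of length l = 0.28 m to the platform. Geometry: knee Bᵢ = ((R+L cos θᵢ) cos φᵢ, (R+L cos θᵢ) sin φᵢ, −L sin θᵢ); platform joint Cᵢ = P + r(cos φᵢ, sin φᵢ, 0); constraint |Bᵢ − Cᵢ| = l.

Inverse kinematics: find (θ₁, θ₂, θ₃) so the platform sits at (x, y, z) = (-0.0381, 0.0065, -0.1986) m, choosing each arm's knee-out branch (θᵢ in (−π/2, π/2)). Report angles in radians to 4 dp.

rotate P by −φ1: (-0.0381, 0.0065, -0.1986)
  A cos θ + B sin θ = C:  0.1581·cos θ + -0.1986·sin θ = -0.0286
  γ=atan2(-0.1986,0.1581)=-0.8985;  ψ=arccos(-0.1127)=1.6837;  θ1=γ+ψ≈0.7852
rotate P by −φ2: (0.0247, 0.0297, -0.1986)
  A=0.0953, B=-0.1986, C=(l²−L²−A²−y'²−z²)/(2L)=0.0216
  γ=atan2(-0.1986,0.0953)=-1.1233;  ψ=arccos(0.0982)=1.4725;  θ2=γ+ψ≈0.3492
arm 3 (φ=240.0°): x'=0.0134, y'=-0.0362
  A cos θ + B sin θ = C:  0.1066·cos θ + -0.1986·sin θ = 0.0126
  √(A²+B²)=0.2254;  θ3 = -1.0783+1.5148 ≈ 0.4365

θ₁ = 0.7852, θ₂ = 0.3492, θ₃ = 0.4365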